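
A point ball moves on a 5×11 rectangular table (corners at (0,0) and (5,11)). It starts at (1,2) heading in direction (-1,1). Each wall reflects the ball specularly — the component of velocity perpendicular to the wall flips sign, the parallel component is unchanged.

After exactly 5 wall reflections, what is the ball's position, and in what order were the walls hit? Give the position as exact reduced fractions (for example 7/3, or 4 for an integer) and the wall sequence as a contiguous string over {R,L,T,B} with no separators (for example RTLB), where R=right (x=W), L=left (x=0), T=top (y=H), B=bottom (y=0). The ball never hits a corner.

Final position: (5,4)
Wall sequence: LRTLR

1. t=1 → L at (0,3); v=(1,1)
2. t=5 → R at (5,8); v=(-1,1)
3. t=3 → T at (2,11); v=(-1,-1)
4. t=2 → L at (0,9); v=(1,-1)
5. t=5 → R at (5,4); v=(-1,-1)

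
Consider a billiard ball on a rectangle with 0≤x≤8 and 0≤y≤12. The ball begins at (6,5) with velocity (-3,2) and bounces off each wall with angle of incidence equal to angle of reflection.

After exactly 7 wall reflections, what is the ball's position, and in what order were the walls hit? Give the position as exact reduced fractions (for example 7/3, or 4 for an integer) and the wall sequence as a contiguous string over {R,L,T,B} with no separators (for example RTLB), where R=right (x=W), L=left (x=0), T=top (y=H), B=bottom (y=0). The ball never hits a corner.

Final position: (0,19/3)
Wall sequence: LTRLBRL

1. t=2 → L at (0,9); v=(3,2)
2. t=3/2 → T at (9/2,12); v=(3,-2)
3. t=7/6 → R at (8,29/3); v=(-3,-2)
4. t=8/3 → L at (0,13/3); v=(3,-2)
5. t=13/6 → B at (13/2,0); v=(3,2)
6. t=1/2 → R at (8,1); v=(-3,2)
7. t=8/3 → L at (0,19/3); v=(3,2)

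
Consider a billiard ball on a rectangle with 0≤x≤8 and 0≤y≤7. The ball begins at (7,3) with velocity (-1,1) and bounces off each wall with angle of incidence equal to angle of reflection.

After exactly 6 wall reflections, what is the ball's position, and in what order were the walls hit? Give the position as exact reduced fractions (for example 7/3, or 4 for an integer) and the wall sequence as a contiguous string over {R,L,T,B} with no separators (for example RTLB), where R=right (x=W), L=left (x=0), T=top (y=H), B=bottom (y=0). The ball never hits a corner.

Final position: (0,2)
Wall sequence: TLBRTL

1. t=4 → T at (3,7); v=(-1,-1)
2. t=3 → L at (0,4); v=(1,-1)
3. t=4 → B at (4,0); v=(1,1)
4. t=4 → R at (8,4); v=(-1,1)
5. t=3 → T at (5,7); v=(-1,-1)
6. t=5 → L at (0,2); v=(1,-1)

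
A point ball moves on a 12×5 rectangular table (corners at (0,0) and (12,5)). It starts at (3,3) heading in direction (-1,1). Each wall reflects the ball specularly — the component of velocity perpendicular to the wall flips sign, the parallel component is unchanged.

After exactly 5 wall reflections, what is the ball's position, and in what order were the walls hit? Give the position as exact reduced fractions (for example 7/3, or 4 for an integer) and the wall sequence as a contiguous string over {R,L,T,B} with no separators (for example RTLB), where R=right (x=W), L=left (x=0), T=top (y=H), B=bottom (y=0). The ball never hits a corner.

Final position: (12,2)
Wall sequence: TLBTR

1. t=2 → T at (1,5); v=(-1,-1)
2. t=1 → L at (0,4); v=(1,-1)
3. t=4 → B at (4,0); v=(1,1)
4. t=5 → T at (9,5); v=(1,-1)
5. t=3 → R at (12,2); v=(-1,-1)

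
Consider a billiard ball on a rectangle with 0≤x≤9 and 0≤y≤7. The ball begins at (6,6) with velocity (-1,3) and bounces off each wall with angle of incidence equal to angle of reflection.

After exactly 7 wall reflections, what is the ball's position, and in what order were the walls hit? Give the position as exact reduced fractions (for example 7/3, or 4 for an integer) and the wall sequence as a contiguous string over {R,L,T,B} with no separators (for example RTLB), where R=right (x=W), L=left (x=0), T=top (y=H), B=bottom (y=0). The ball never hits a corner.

1. t=1/3 → T at (17/3,7); v=(-1,-3)
2. t=7/3 → B at (10/3,0); v=(-1,3)
3. t=7/3 → T at (1,7); v=(-1,-3)
4. t=1 → L at (0,4); v=(1,-3)
5. t=4/3 → B at (4/3,0); v=(1,3)
6. t=7/3 → T at (11/3,7); v=(1,-3)
7. t=7/3 → B at (6,0); v=(1,3)

Final position: (6,0)
Wall sequence: TBTLBTB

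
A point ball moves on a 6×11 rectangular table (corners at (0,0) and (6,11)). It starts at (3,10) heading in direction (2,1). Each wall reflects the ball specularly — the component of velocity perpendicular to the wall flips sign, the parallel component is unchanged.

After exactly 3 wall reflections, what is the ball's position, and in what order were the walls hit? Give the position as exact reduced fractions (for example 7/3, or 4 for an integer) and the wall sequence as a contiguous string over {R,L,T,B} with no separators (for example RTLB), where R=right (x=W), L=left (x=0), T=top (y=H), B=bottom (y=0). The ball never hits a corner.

1. t=1 → T at (5,11); v=(2,-1)
2. t=1/2 → R at (6,21/2); v=(-2,-1)
3. t=3 → L at (0,15/2); v=(2,-1)

Final position: (0,15/2)
Wall sequence: TRL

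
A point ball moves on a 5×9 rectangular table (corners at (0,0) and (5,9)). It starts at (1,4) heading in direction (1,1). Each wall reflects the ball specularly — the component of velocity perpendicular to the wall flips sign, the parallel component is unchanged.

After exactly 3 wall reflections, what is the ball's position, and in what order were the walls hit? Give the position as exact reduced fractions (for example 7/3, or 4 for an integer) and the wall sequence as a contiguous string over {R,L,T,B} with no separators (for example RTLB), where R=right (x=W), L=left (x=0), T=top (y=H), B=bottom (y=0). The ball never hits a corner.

Final position: (0,5)
Wall sequence: RTL

1. t=4 → R at (5,8); v=(-1,1)
2. t=1 → T at (4,9); v=(-1,-1)
3. t=4 → L at (0,5); v=(1,-1)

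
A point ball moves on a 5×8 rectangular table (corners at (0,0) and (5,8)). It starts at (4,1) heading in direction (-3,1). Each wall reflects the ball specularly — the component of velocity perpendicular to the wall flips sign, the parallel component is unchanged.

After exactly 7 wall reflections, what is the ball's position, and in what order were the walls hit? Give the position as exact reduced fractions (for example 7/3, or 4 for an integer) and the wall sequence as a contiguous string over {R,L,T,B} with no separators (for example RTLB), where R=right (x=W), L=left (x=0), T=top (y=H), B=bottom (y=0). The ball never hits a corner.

1. t=4/3 → L at (0,7/3); v=(3,1)
2. t=5/3 → R at (5,4); v=(-3,1)
3. t=5/3 → L at (0,17/3); v=(3,1)
4. t=5/3 → R at (5,22/3); v=(-3,1)
5. t=2/3 → T at (3,8); v=(-3,-1)
6. t=1 → L at (0,7); v=(3,-1)
7. t=5/3 → R at (5,16/3); v=(-3,-1)

Final position: (5,16/3)
Wall sequence: LRLRTLR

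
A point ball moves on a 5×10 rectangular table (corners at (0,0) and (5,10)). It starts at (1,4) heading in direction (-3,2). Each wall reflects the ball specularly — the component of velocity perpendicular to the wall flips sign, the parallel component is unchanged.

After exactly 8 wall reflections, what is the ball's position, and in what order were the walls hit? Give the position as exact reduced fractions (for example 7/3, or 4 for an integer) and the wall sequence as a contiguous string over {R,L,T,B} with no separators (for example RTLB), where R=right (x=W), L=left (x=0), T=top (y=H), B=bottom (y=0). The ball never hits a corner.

Final position: (5,4/3)
Wall sequence: LRTLRLBR

1. t=1/3 → L at (0,14/3); v=(3,2)
2. t=5/3 → R at (5,8); v=(-3,2)
3. t=1 → T at (2,10); v=(-3,-2)
4. t=2/3 → L at (0,26/3); v=(3,-2)
5. t=5/3 → R at (5,16/3); v=(-3,-2)
6. t=5/3 → L at (0,2); v=(3,-2)
7. t=1 → B at (3,0); v=(3,2)
8. t=2/3 → R at (5,4/3); v=(-3,2)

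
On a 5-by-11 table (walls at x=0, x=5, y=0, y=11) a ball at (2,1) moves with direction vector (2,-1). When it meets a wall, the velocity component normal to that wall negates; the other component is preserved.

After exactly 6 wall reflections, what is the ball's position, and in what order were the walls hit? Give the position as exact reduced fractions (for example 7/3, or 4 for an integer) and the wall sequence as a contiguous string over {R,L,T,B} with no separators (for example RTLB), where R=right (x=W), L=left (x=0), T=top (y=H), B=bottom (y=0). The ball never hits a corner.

1. t=1 → B at (4,0); v=(2,1)
2. t=1/2 → R at (5,1/2); v=(-2,1)
3. t=5/2 → L at (0,3); v=(2,1)
4. t=5/2 → R at (5,11/2); v=(-2,1)
5. t=5/2 → L at (0,8); v=(2,1)
6. t=5/2 → R at (5,21/2); v=(-2,1)

Final position: (5,21/2)
Wall sequence: BRLRLR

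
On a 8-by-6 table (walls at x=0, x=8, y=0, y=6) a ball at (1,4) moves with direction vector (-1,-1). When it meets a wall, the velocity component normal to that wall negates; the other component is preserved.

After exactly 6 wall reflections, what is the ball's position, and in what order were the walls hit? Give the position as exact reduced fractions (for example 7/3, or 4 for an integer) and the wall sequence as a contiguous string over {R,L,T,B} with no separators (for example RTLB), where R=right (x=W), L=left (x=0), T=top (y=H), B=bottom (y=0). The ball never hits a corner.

1. t=1 → L at (0,3); v=(1,-1)
2. t=3 → B at (3,0); v=(1,1)
3. t=5 → R at (8,5); v=(-1,1)
4. t=1 → T at (7,6); v=(-1,-1)
5. t=6 → B at (1,0); v=(-1,1)
6. t=1 → L at (0,1); v=(1,1)

Final position: (0,1)
Wall sequence: LBRTBL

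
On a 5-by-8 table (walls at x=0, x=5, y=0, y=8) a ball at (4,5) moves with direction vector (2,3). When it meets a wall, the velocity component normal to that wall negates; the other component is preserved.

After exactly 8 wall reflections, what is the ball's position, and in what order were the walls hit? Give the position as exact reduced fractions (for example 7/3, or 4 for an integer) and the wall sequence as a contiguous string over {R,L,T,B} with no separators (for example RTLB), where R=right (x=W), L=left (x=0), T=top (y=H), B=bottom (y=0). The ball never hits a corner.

Final position: (2,0)
Wall sequence: RTLBRTLB

1. t=1/2 → R at (5,13/2); v=(-2,3)
2. t=1/2 → T at (4,8); v=(-2,-3)
3. t=2 → L at (0,2); v=(2,-3)
4. t=2/3 → B at (4/3,0); v=(2,3)
5. t=11/6 → R at (5,11/2); v=(-2,3)
6. t=5/6 → T at (10/3,8); v=(-2,-3)
7. t=5/3 → L at (0,3); v=(2,-3)
8. t=1 → B at (2,0); v=(2,3)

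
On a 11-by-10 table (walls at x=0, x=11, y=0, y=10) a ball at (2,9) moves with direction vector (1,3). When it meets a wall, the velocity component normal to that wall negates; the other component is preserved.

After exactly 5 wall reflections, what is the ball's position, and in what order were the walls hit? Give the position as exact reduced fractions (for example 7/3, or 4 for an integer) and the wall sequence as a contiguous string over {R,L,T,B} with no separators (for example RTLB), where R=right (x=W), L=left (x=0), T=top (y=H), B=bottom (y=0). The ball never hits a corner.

1. t=1/3 → T at (7/3,10); v=(1,-3)
2. t=10/3 → B at (17/3,0); v=(1,3)
3. t=10/3 → T at (9,10); v=(1,-3)
4. t=2 → R at (11,4); v=(-1,-3)
5. t=4/3 → B at (29/3,0); v=(-1,3)

Final position: (29/3,0)
Wall sequence: TBTRB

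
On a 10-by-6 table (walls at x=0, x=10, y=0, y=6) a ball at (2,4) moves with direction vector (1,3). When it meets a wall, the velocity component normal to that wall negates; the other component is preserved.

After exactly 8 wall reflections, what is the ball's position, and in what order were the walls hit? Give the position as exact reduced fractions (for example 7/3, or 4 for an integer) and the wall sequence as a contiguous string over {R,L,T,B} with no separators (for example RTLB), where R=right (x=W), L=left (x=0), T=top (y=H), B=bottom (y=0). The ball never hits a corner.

1. t=2/3 → T at (8/3,6); v=(1,-3)
2. t=2 → B at (14/3,0); v=(1,3)
3. t=2 → T at (20/3,6); v=(1,-3)
4. t=2 → B at (26/3,0); v=(1,3)
5. t=4/3 → R at (10,4); v=(-1,3)
6. t=2/3 → T at (28/3,6); v=(-1,-3)
7. t=2 → B at (22/3,0); v=(-1,3)
8. t=2 → T at (16/3,6); v=(-1,-3)

Final position: (16/3,6)
Wall sequence: TBTBRTBT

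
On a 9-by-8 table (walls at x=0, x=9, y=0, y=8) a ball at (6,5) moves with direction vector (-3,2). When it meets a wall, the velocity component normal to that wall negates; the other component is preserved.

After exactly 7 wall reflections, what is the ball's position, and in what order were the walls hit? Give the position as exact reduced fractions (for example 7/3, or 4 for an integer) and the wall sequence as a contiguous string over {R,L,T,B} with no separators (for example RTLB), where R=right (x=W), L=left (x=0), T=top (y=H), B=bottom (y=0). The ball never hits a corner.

1. t=3/2 → T at (3/2,8); v=(-3,-2)
2. t=1/2 → L at (0,7); v=(3,-2)
3. t=3 → R at (9,1); v=(-3,-2)
4. t=1/2 → B at (15/2,0); v=(-3,2)
5. t=5/2 → L at (0,5); v=(3,2)
6. t=3/2 → T at (9/2,8); v=(3,-2)
7. t=3/2 → R at (9,5); v=(-3,-2)

Final position: (9,5)
Wall sequence: TLRBLTR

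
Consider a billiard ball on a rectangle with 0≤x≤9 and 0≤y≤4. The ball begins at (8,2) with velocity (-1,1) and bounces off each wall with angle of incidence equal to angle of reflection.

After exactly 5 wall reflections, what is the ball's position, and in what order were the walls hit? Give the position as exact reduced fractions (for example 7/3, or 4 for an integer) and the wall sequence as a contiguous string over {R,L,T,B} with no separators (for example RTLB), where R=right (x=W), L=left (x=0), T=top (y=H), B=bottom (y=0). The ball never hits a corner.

1. t=2 → T at (6,4); v=(-1,-1)
2. t=4 → B at (2,0); v=(-1,1)
3. t=2 → L at (0,2); v=(1,1)
4. t=2 → T at (2,4); v=(1,-1)
5. t=4 → B at (6,0); v=(1,1)

Final position: (6,0)
Wall sequence: TBLTB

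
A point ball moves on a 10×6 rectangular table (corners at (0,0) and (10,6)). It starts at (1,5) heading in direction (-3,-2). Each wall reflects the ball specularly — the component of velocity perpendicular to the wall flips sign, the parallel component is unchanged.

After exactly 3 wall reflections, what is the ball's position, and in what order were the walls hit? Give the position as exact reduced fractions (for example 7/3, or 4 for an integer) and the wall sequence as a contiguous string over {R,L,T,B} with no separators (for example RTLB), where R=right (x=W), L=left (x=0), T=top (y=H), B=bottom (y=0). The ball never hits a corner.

Final position: (10,7/3)
Wall sequence: LBR

1. t=1/3 → L at (0,13/3); v=(3,-2)
2. t=13/6 → B at (13/2,0); v=(3,2)
3. t=7/6 → R at (10,7/3); v=(-3,2)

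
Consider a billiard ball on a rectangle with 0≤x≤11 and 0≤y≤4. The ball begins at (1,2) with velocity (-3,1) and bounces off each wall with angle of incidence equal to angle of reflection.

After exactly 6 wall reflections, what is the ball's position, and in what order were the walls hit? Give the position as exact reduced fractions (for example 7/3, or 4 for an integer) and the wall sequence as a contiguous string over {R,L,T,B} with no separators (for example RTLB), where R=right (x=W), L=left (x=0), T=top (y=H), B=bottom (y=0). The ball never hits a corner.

Final position: (7,4)
Wall sequence: LTRBLT

1. t=1/3 → L at (0,7/3); v=(3,1)
2. t=5/3 → T at (5,4); v=(3,-1)
3. t=2 → R at (11,2); v=(-3,-1)
4. t=2 → B at (5,0); v=(-3,1)
5. t=5/3 → L at (0,5/3); v=(3,1)
6. t=7/3 → T at (7,4); v=(3,-1)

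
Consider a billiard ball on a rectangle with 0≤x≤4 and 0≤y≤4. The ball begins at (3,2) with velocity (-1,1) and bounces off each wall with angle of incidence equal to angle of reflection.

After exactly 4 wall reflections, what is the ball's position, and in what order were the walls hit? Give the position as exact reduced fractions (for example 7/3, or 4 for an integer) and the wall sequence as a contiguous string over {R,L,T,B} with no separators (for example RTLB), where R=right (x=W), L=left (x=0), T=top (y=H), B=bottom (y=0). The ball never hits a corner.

Final position: (4,1)
Wall sequence: TLBR

1. t=2 → T at (1,4); v=(-1,-1)
2. t=1 → L at (0,3); v=(1,-1)
3. t=3 → B at (3,0); v=(1,1)
4. t=1 → R at (4,1); v=(-1,1)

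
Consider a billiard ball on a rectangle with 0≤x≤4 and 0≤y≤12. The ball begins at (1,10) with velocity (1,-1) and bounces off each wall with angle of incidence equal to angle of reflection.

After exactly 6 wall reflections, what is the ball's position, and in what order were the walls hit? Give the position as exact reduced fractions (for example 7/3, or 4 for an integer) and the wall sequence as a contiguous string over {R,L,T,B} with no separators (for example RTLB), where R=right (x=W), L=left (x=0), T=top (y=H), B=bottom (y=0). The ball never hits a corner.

Final position: (4,9)
Wall sequence: RLBRLR

1. t=3 → R at (4,7); v=(-1,-1)
2. t=4 → L at (0,3); v=(1,-1)
3. t=3 → B at (3,0); v=(1,1)
4. t=1 → R at (4,1); v=(-1,1)
5. t=4 → L at (0,5); v=(1,1)
6. t=4 → R at (4,9); v=(-1,1)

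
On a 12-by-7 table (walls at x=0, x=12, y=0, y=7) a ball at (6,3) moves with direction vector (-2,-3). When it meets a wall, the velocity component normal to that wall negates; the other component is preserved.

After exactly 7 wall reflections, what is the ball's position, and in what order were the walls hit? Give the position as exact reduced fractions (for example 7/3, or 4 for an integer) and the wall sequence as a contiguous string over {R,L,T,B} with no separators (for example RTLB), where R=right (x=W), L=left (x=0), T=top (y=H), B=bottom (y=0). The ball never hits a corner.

Final position: (28/3,0)
Wall sequence: BLTBTRB

1. t=1 → B at (4,0); v=(-2,3)
2. t=2 → L at (0,6); v=(2,3)
3. t=1/3 → T at (2/3,7); v=(2,-3)
4. t=7/3 → B at (16/3,0); v=(2,3)
5. t=7/3 → T at (10,7); v=(2,-3)
6. t=1 → R at (12,4); v=(-2,-3)
7. t=4/3 → B at (28/3,0); v=(-2,3)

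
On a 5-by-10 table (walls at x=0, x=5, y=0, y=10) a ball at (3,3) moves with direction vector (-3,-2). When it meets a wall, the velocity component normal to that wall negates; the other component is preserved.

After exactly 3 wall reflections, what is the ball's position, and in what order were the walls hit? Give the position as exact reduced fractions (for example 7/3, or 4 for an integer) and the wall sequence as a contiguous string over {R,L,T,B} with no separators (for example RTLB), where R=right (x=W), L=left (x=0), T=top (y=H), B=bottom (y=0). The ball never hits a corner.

Final position: (5,7/3)
Wall sequence: LBR

1. t=1 → L at (0,1); v=(3,-2)
2. t=1/2 → B at (3/2,0); v=(3,2)
3. t=7/6 → R at (5,7/3); v=(-3,2)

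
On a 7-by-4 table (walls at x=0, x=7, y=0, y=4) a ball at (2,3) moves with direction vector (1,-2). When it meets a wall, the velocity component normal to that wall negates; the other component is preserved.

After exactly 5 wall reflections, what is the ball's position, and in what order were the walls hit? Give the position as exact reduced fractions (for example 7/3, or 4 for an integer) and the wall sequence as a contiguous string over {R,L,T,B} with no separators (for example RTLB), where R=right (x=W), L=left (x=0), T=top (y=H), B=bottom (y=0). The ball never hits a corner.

Final position: (9/2,4)
Wall sequence: BTRBT

1. t=3/2 → B at (7/2,0); v=(1,2)
2. t=2 → T at (11/2,4); v=(1,-2)
3. t=3/2 → R at (7,1); v=(-1,-2)
4. t=1/2 → B at (13/2,0); v=(-1,2)
5. t=2 → T at (9/2,4); v=(-1,-2)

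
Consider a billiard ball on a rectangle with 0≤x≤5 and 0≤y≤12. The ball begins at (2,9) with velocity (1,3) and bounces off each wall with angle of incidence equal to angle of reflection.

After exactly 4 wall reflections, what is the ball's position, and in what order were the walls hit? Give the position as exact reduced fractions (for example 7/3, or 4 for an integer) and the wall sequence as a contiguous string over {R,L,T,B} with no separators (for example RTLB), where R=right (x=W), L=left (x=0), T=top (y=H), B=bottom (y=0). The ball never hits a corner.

Final position: (0,9)
Wall sequence: TRBL

1. t=1 → T at (3,12); v=(1,-3)
2. t=2 → R at (5,6); v=(-1,-3)
3. t=2 → B at (3,0); v=(-1,3)
4. t=3 → L at (0,9); v=(1,3)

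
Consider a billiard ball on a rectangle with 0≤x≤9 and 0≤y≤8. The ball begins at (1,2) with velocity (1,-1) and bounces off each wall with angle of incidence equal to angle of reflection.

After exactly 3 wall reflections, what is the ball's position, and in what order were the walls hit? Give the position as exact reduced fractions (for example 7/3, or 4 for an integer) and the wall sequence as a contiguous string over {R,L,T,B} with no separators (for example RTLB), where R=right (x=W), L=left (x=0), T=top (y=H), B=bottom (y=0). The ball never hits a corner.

Final position: (7,8)
Wall sequence: BRT

1. t=2 → B at (3,0); v=(1,1)
2. t=6 → R at (9,6); v=(-1,1)
3. t=2 → T at (7,8); v=(-1,-1)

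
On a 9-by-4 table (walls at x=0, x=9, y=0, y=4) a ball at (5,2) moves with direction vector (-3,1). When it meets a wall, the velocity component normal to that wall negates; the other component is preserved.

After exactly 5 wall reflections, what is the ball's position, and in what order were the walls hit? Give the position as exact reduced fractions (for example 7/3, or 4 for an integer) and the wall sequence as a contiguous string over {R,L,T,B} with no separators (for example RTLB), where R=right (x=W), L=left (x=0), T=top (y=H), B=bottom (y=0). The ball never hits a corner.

1. t=5/3 → L at (0,11/3); v=(3,1)
2. t=1/3 → T at (1,4); v=(3,-1)
3. t=8/3 → R at (9,4/3); v=(-3,-1)
4. t=4/3 → B at (5,0); v=(-3,1)
5. t=5/3 → L at (0,5/3); v=(3,1)

Final position: (0,5/3)
Wall sequence: LTRBL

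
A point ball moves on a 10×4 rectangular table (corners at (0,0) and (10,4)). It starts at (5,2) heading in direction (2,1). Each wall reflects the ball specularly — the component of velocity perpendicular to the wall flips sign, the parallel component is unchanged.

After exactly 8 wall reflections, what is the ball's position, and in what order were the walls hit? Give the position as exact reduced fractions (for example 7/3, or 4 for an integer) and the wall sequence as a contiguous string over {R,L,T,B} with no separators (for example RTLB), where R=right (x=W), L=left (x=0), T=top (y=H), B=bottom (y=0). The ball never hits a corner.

1. t=2 → T at (9,4); v=(2,-1)
2. t=1/2 → R at (10,7/2); v=(-2,-1)
3. t=7/2 → B at (3,0); v=(-2,1)
4. t=3/2 → L at (0,3/2); v=(2,1)
5. t=5/2 → T at (5,4); v=(2,-1)
6. t=5/2 → R at (10,3/2); v=(-2,-1)
7. t=3/2 → B at (7,0); v=(-2,1)
8. t=7/2 → L at (0,7/2); v=(2,1)

Final position: (0,7/2)
Wall sequence: TRBLTRBL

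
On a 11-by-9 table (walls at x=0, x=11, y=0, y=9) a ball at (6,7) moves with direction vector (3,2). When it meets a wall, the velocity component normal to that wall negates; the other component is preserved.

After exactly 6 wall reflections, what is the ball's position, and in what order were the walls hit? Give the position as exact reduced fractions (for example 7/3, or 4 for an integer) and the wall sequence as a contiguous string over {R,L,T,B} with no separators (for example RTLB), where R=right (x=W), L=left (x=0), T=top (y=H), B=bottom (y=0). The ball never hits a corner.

Final position: (8,9)
Wall sequence: TRLBRT

1. t=1 → T at (9,9); v=(3,-2)
2. t=2/3 → R at (11,23/3); v=(-3,-2)
3. t=11/3 → L at (0,1/3); v=(3,-2)
4. t=1/6 → B at (1/2,0); v=(3,2)
5. t=7/2 → R at (11,7); v=(-3,2)
6. t=1 → T at (8,9); v=(-3,-2)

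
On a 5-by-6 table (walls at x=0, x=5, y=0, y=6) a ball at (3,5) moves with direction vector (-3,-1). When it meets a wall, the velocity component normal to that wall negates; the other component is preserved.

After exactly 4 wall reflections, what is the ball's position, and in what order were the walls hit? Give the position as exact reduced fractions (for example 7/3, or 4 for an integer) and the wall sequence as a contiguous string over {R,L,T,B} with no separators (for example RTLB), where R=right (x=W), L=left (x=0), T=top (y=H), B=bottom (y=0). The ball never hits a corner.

Final position: (2,0)
Wall sequence: LRLB

1. t=1 → L at (0,4); v=(3,-1)
2. t=5/3 → R at (5,7/3); v=(-3,-1)
3. t=5/3 → L at (0,2/3); v=(3,-1)
4. t=2/3 → B at (2,0); v=(3,1)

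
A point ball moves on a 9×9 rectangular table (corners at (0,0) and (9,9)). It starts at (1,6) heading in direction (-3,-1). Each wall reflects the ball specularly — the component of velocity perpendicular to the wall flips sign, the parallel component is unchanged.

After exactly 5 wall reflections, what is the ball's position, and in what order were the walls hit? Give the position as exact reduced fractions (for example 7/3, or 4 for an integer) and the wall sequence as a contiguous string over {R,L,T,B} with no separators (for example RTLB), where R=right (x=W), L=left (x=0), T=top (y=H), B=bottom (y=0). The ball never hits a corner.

1. t=1/3 → L at (0,17/3); v=(3,-1)
2. t=3 → R at (9,8/3); v=(-3,-1)
3. t=8/3 → B at (1,0); v=(-3,1)
4. t=1/3 → L at (0,1/3); v=(3,1)
5. t=3 → R at (9,10/3); v=(-3,1)

Final position: (9,10/3)
Wall sequence: LRBLR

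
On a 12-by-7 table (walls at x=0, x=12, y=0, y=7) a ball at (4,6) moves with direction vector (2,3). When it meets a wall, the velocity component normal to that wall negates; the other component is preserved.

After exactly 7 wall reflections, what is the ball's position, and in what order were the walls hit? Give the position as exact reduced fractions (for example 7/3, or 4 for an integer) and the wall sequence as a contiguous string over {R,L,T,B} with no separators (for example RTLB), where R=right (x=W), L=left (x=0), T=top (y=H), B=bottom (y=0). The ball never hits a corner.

Final position: (0,6)
Wall sequence: TBRTBTL

1. t=1/3 → T at (14/3,7); v=(2,-3)
2. t=7/3 → B at (28/3,0); v=(2,3)
3. t=4/3 → R at (12,4); v=(-2,3)
4. t=1 → T at (10,7); v=(-2,-3)
5. t=7/3 → B at (16/3,0); v=(-2,3)
6. t=7/3 → T at (2/3,7); v=(-2,-3)
7. t=1/3 → L at (0,6); v=(2,-3)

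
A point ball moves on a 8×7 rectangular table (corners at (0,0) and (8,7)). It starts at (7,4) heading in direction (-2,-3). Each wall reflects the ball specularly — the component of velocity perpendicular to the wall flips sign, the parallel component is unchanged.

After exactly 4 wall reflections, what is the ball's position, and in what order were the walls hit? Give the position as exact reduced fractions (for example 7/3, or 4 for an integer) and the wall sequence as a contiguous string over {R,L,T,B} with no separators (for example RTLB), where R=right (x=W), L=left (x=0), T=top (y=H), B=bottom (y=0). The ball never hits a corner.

Final position: (5,0)
Wall sequence: BLTB

1. t=4/3 → B at (13/3,0); v=(-2,3)
2. t=13/6 → L at (0,13/2); v=(2,3)
3. t=1/6 → T at (1/3,7); v=(2,-3)
4. t=7/3 → B at (5,0); v=(2,3)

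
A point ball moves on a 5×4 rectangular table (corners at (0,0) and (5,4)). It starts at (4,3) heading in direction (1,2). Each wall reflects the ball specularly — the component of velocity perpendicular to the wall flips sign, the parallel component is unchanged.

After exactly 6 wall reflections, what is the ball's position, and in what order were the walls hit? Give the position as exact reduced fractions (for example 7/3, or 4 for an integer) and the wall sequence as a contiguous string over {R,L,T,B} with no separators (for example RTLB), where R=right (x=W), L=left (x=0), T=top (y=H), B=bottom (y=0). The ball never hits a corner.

1. t=1/2 → T at (9/2,4); v=(1,-2)
2. t=1/2 → R at (5,3); v=(-1,-2)
3. t=3/2 → B at (7/2,0); v=(-1,2)
4. t=2 → T at (3/2,4); v=(-1,-2)
5. t=3/2 → L at (0,1); v=(1,-2)
6. t=1/2 → B at (1/2,0); v=(1,2)

Final position: (1/2,0)
Wall sequence: TRBTLB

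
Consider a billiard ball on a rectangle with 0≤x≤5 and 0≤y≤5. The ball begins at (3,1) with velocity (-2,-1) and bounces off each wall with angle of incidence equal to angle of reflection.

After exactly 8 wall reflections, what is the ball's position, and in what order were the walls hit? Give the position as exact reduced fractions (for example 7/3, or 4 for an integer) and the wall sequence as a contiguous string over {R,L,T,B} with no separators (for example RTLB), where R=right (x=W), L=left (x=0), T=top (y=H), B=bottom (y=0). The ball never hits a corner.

1. t=1 → B at (1,0); v=(-2,1)
2. t=1/2 → L at (0,1/2); v=(2,1)
3. t=5/2 → R at (5,3); v=(-2,1)
4. t=2 → T at (1,5); v=(-2,-1)
5. t=1/2 → L at (0,9/2); v=(2,-1)
6. t=5/2 → R at (5,2); v=(-2,-1)
7. t=2 → B at (1,0); v=(-2,1)
8. t=1/2 → L at (0,1/2); v=(2,1)

Final position: (0,1/2)
Wall sequence: BLRTLRBL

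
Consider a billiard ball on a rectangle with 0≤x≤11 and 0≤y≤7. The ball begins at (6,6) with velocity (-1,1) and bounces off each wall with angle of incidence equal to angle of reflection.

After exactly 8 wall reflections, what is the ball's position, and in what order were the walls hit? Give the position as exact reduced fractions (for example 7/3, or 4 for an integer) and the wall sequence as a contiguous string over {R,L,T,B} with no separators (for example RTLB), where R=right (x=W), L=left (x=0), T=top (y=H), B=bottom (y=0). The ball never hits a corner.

Final position: (1,7)
Wall sequence: TLBTRBLT

1. t=1 → T at (5,7); v=(-1,-1)
2. t=5 → L at (0,2); v=(1,-1)
3. t=2 → B at (2,0); v=(1,1)
4. t=7 → T at (9,7); v=(1,-1)
5. t=2 → R at (11,5); v=(-1,-1)
6. t=5 → B at (6,0); v=(-1,1)
7. t=6 → L at (0,6); v=(1,1)
8. t=1 → T at (1,7); v=(1,-1)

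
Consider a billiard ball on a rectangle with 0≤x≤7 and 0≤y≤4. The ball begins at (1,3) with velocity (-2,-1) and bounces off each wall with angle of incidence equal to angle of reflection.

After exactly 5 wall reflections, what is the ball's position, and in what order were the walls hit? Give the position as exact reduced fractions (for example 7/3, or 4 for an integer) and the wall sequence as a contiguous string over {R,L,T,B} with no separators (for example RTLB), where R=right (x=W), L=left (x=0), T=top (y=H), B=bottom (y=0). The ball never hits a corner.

Final position: (0,7/2)
Wall sequence: LBRTL

1. t=1/2 → L at (0,5/2); v=(2,-1)
2. t=5/2 → B at (5,0); v=(2,1)
3. t=1 → R at (7,1); v=(-2,1)
4. t=3 → T at (1,4); v=(-2,-1)
5. t=1/2 → L at (0,7/2); v=(2,-1)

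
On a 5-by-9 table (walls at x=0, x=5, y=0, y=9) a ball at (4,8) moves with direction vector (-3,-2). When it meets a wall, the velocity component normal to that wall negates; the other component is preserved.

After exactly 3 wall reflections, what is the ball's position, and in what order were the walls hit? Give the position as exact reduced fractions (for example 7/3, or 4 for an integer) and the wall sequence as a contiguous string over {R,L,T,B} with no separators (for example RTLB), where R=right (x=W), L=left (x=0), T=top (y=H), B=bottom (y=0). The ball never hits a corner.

1. t=4/3 → L at (0,16/3); v=(3,-2)
2. t=5/3 → R at (5,2); v=(-3,-2)
3. t=1 → B at (2,0); v=(-3,2)

Final position: (2,0)
Wall sequence: LRB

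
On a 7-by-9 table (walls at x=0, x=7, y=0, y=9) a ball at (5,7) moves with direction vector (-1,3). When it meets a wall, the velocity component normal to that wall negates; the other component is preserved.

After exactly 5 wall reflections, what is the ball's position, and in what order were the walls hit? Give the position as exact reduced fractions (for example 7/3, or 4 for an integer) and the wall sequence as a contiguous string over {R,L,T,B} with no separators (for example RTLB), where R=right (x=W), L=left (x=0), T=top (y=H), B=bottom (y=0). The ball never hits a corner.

1. t=2/3 → T at (13/3,9); v=(-1,-3)
2. t=3 → B at (4/3,0); v=(-1,3)
3. t=4/3 → L at (0,4); v=(1,3)
4. t=5/3 → T at (5/3,9); v=(1,-3)
5. t=3 → B at (14/3,0); v=(1,3)

Final position: (14/3,0)
Wall sequence: TBLTB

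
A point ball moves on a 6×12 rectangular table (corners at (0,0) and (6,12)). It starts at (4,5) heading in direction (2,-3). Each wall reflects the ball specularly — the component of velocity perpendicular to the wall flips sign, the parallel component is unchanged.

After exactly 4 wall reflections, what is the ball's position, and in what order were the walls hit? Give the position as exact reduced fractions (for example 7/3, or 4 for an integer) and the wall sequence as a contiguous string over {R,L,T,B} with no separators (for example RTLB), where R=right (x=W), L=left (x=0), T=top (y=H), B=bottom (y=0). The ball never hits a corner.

1. t=1 → R at (6,2); v=(-2,-3)
2. t=2/3 → B at (14/3,0); v=(-2,3)
3. t=7/3 → L at (0,7); v=(2,3)
4. t=5/3 → T at (10/3,12); v=(2,-3)

Final position: (10/3,12)
Wall sequence: RBLT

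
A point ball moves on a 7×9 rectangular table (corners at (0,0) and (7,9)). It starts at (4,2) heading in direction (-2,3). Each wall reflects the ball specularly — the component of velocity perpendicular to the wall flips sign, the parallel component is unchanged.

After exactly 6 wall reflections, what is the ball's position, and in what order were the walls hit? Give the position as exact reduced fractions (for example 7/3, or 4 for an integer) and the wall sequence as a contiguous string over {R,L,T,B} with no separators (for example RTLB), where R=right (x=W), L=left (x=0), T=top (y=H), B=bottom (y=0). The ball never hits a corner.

1. t=2 → L at (0,8); v=(2,3)
2. t=1/3 → T at (2/3,9); v=(2,-3)
3. t=3 → B at (20/3,0); v=(2,3)
4. t=1/6 → R at (7,1/2); v=(-2,3)
5. t=17/6 → T at (4/3,9); v=(-2,-3)
6. t=2/3 → L at (0,7); v=(2,-3)

Final position: (0,7)
Wall sequence: LTBRTL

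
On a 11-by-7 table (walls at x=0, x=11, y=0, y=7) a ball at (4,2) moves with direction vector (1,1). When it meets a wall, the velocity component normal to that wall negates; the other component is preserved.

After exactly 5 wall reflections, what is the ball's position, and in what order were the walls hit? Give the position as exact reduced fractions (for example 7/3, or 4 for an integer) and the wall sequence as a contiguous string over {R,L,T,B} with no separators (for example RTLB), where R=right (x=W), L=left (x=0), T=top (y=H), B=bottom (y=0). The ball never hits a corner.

1. t=5 → T at (9,7); v=(1,-1)
2. t=2 → R at (11,5); v=(-1,-1)
3. t=5 → B at (6,0); v=(-1,1)
4. t=6 → L at (0,6); v=(1,1)
5. t=1 → T at (1,7); v=(1,-1)

Final position: (1,7)
Wall sequence: TRBLT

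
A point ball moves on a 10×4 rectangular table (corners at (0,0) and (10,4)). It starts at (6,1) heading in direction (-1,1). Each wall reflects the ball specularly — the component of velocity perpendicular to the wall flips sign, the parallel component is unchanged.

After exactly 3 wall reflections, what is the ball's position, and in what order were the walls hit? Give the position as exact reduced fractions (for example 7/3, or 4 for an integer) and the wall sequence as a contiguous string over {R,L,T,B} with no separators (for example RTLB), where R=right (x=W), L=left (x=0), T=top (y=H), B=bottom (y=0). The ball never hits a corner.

Final position: (1,0)
Wall sequence: TLB

1. t=3 → T at (3,4); v=(-1,-1)
2. t=3 → L at (0,1); v=(1,-1)
3. t=1 → B at (1,0); v=(1,1)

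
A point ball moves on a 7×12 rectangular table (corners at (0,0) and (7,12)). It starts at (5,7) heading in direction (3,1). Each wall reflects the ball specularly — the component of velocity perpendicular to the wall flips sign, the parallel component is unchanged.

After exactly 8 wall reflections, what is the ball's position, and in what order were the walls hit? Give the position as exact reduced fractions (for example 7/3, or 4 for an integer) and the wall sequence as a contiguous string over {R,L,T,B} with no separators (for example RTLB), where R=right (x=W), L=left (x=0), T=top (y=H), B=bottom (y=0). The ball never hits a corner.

Final position: (7,7/3)
Wall sequence: RLTRLRLR

1. t=2/3 → R at (7,23/3); v=(-3,1)
2. t=7/3 → L at (0,10); v=(3,1)
3. t=2 → T at (6,12); v=(3,-1)
4. t=1/3 → R at (7,35/3); v=(-3,-1)
5. t=7/3 → L at (0,28/3); v=(3,-1)
6. t=7/3 → R at (7,7); v=(-3,-1)
7. t=7/3 → L at (0,14/3); v=(3,-1)
8. t=7/3 → R at (7,7/3); v=(-3,-1)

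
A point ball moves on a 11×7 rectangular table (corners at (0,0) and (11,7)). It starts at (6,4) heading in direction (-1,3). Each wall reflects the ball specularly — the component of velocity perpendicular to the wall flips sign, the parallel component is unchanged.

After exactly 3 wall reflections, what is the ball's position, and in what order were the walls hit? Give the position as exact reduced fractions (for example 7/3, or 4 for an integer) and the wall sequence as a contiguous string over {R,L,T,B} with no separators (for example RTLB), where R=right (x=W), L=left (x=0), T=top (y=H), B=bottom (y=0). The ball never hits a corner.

1. t=1 → T at (5,7); v=(-1,-3)
2. t=7/3 → B at (8/3,0); v=(-1,3)
3. t=7/3 → T at (1/3,7); v=(-1,-3)

Final position: (1/3,7)
Wall sequence: TBT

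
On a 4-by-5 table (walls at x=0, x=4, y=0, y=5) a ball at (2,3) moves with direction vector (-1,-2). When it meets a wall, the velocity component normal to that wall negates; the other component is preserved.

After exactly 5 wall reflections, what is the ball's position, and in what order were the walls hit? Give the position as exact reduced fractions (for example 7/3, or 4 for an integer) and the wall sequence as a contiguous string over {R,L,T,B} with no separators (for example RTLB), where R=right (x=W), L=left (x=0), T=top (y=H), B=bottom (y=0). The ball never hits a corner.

1. t=3/2 → B at (1/2,0); v=(-1,2)
2. t=1/2 → L at (0,1); v=(1,2)
3. t=2 → T at (2,5); v=(1,-2)
4. t=2 → R at (4,1); v=(-1,-2)
5. t=1/2 → B at (7/2,0); v=(-1,2)

Final position: (7/2,0)
Wall sequence: BLTRB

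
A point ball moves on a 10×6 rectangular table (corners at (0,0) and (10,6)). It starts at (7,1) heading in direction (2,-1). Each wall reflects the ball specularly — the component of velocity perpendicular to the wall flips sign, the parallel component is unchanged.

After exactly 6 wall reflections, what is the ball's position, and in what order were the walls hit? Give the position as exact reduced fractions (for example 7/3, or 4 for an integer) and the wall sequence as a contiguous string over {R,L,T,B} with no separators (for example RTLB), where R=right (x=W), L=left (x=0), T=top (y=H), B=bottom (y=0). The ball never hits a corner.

Final position: (7,0)
Wall sequence: BRLTRB

1. t=1 → B at (9,0); v=(2,1)
2. t=1/2 → R at (10,1/2); v=(-2,1)
3. t=5 → L at (0,11/2); v=(2,1)
4. t=1/2 → T at (1,6); v=(2,-1)
5. t=9/2 → R at (10,3/2); v=(-2,-1)
6. t=3/2 → B at (7,0); v=(-2,1)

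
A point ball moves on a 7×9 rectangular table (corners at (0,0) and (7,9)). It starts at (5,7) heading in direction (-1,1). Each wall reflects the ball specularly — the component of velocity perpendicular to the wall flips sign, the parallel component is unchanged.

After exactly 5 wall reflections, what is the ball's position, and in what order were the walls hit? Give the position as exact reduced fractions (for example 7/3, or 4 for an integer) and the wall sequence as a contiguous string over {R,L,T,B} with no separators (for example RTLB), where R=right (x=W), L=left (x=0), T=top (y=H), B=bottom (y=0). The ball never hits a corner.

Final position: (0,8)
Wall sequence: TLBRL

1. t=2 → T at (3,9); v=(-1,-1)
2. t=3 → L at (0,6); v=(1,-1)
3. t=6 → B at (6,0); v=(1,1)
4. t=1 → R at (7,1); v=(-1,1)
5. t=7 → L at (0,8); v=(1,1)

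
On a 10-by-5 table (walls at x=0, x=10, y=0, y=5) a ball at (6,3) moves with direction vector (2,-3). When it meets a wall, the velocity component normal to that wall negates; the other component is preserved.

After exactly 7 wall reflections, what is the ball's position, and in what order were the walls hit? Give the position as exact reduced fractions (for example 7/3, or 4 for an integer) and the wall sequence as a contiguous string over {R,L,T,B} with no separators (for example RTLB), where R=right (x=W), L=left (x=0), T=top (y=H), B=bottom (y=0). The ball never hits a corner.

Final position: (4/3,0)
Wall sequence: BRTBTLB

1. t=1 → B at (8,0); v=(2,3)
2. t=1 → R at (10,3); v=(-2,3)
3. t=2/3 → T at (26/3,5); v=(-2,-3)
4. t=5/3 → B at (16/3,0); v=(-2,3)
5. t=5/3 → T at (2,5); v=(-2,-3)
6. t=1 → L at (0,2); v=(2,-3)
7. t=2/3 → B at (4/3,0); v=(2,3)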